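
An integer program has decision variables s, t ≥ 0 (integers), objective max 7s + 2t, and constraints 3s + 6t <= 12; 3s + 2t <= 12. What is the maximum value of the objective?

(s,t)=(4,0): 3·4+6·0=12≤12, 3·4+2·0=12≤12, objective 28.
(s,t)=(3,0): 3·3+6·0=9≤12, 3·3+2·0=9≤12, objective 21.
Maximum is 28 at (s,t)=(4,0).

28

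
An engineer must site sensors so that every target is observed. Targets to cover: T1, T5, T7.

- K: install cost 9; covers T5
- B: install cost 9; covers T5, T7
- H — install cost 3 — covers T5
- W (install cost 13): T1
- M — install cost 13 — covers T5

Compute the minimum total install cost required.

This is an integer covering problem.
Choose B and W: together they cover T1, T5, T7 — every target.
Total install cost: 9 + 13 = 22.

22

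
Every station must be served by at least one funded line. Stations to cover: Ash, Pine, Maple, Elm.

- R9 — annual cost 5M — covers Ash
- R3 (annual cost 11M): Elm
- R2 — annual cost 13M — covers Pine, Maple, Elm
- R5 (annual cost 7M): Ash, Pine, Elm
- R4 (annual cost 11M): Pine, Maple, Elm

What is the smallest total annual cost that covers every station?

16

This is an integer covering problem.
The greedy cost-per-new-station heuristic would pick R5 and R4 for 18, but a cheaper cover exists.
Choose R9 and R4: together they cover Ash, Pine, Maple, Elm — every station.
Total annual cost: 5 + 11 = 16.
No cover costs less than 16.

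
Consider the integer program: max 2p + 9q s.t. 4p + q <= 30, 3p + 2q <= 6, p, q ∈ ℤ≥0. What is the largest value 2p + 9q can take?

27

(p,q)=(0,3): 4·0+1·3=3≤30, 3·0+2·3=6≤6, objective 27.
(p,q)=(0,2): 4·0+1·2=2≤30, 3·0+2·2=4≤6, objective 18.
No feasible integer point exceeds 27.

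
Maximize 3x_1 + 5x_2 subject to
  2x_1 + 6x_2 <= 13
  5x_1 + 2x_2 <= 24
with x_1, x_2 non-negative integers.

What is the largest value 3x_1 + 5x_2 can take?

14

(x_1,x_2)=(3,1): 2·3+6·1=12≤13, 5·3+2·1=17≤24, objective 14.
(x_1,x_2)=(4,0): 2·4+6·0=8≤13, 5·4+2·0=20≤24, objective 12.
No feasible integer point exceeds 14.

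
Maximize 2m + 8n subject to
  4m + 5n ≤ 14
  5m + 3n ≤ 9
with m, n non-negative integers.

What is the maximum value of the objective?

16

The continuous relaxation peaks at (0, 2.8) with value 22.40; rounding to a feasible lattice point costs some objective.
(m,n)=(0,2): 4·0+5·2=10≤14, 5·0+3·2=6≤9, objective 16.
(m,n)=(1,1): 4·1+5·1=9≤14, 5·1+3·1=8≤9, objective 10.
(m,n)=(0,1): 4·0+5·1=5≤14, 5·0+3·1=3≤9, objective 8.
Maximum is 16 at (m,n)=(0,2).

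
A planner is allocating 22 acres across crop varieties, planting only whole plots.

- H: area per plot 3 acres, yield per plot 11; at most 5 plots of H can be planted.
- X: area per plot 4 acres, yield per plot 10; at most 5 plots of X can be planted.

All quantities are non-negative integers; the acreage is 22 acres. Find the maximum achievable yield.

4×H and 2×X: area 20 ≤ 22, yield 4·11 + 2·10 = 64.
5×H and 1×X: area 19 ≤ 22, yield 5·11 + 1·10 = 65.
Best is 65.

65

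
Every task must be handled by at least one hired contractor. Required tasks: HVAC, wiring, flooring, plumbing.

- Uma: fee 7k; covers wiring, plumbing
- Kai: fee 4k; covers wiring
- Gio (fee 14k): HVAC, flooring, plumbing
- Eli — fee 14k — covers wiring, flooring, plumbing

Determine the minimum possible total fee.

18

The greedy cost-per-new-task heuristic would pick Uma and Gio for 21, but a cheaper cover exists.
Choose Kai and Gio: together they cover HVAC, wiring, flooring, plumbing — every task.
Total fee: 4 + 14 = 18.
No cover costs less than 18.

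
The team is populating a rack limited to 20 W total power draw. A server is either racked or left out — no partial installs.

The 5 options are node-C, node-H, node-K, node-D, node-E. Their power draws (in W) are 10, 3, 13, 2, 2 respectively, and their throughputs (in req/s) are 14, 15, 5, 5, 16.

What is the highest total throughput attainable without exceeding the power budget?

Treat it as a binary knapsack problem.
Allowing fractional choices, the relaxed optimum would be about 51.2, but servers are indivisible.
node-C + node-H + node-D + node-E: power draw 10 + 3 + 2 + 2 = 17 ≤ 20, throughput 14 + 15 + 5 + 16 = 50.
node-C + node-H + node-E: power draw 10 + 3 + 2 = 15 ≤ 20, throughput 14 + 15 + 16 = 45.
Best is node-C, node-H, node-D, and node-E with total throughput 50.

50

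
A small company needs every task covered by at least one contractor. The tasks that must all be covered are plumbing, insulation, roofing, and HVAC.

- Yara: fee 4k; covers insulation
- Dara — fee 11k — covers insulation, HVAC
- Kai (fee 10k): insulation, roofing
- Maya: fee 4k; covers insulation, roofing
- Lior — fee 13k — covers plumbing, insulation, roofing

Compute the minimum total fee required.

The greedy cost-per-new-task heuristic would pick Maya, Dara, and Lior for 28, but a cheaper cover exists.
Choose Dara and Lior: together they cover plumbing, insulation, roofing, HVAC — every task.
Total fee: 11 + 13 = 24.
No cover costs less than 24.

24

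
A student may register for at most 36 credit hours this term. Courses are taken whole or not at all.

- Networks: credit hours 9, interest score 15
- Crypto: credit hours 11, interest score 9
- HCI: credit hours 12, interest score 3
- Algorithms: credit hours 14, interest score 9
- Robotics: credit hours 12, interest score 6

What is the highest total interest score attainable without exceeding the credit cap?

Allowing fractional choices, the relaxed optimum would be about 34.0, but courses are indivisible.
Networks + Crypto + Algorithms: credit hours 9 + 11 + 14 = 34 ≤ 36, interest score 15 + 9 + 9 = 33.
Networks + Crypto + Robotics: credit hours 9 + 11 + 12 = 32 ≤ 36, interest score 15 + 9 + 6 = 30.
Best is Networks, Crypto, and Algorithms with total interest score 33.

33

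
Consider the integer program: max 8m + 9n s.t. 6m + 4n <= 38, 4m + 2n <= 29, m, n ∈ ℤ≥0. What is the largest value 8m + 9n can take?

The continuous relaxation peaks at (0, 9.5) with value 85.50; rounding to a feasible lattice point costs some objective.
(m,n)=(0,9): 6·0+4·9=36≤38, 4·0+2·9=18≤29, objective 81.
(m,n)=(1,8): 6·1+4·8=38≤38, 4·1+2·8=20≤29, objective 80.
(m,n)=(0,8): 6·0+4·8=32≤38, 4·0+2·8=16≤29, objective 72.
Maximum is 81 at (m,n)=(0,9).

81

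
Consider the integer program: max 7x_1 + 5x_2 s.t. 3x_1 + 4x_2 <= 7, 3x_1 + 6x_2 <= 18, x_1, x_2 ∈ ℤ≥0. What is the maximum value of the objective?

Relaxing integrality, the LP optimum is 16.33 at (x_1,x_2) = (2.33, 0), which is not an integer point.
(x_1,x_2)=(2,0): 3·2+4·0=6≤7, 3·2+6·0=6≤18, objective 14.
(x_1,x_2)=(1,1): 3·1+4·1=7≤7, 3·1+6·1=9≤18, objective 12.
Maximum is 14 at (x_1,x_2)=(2,0).

14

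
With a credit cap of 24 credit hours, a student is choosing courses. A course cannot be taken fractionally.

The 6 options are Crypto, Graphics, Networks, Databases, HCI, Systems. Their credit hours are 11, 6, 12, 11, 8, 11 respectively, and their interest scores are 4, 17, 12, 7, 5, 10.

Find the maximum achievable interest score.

29

Allowing fractional choices, the relaxed optimum would be about 34.5, but courses are indivisible.
Graphics + Networks: credit hours 6 + 12 = 18 ≤ 24, interest score 17 + 12 = 29.
Graphics + Systems: credit hours 6 + 11 = 17 ≤ 24, interest score 17 + 10 = 27.
Best is Graphics and Networks with total interest score 29.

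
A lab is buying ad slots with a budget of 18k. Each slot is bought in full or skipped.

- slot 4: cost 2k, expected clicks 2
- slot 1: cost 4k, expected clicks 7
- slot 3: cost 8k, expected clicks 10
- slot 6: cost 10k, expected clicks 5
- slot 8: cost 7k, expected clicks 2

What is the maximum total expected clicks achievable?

Allowing fractional choices, the relaxed optimum would be about 21.0, but ad slots are indivisible.
slot 1 + slot 3: cost 4 + 8 = 12 ≤ 18, expected clicks 7 + 10 = 17.
slot 4 + slot 1 + slot 3: cost 2 + 4 + 8 = 14 ≤ 18, expected clicks 2 + 7 + 10 = 19.
Best is slot 4, slot 1, and slot 3 with total expected clicks 19.

19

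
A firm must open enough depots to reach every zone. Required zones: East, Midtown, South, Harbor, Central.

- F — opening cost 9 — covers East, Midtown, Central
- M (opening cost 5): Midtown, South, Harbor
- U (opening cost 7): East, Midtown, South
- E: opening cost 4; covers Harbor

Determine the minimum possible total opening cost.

14

Choose F and M: together they cover East, Midtown, South, Harbor, Central — every zone.
Total opening cost: 9 + 5 = 14.
No cover costs less than 14.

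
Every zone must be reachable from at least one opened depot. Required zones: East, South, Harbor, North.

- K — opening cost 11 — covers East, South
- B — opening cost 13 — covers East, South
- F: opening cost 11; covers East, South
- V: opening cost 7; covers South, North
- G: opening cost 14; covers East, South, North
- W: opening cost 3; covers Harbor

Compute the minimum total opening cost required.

17

This is an integer covering problem.
Choose G and W: together they cover East, South, Harbor, North — every zone.
Total opening cost: 14 + 3 = 17.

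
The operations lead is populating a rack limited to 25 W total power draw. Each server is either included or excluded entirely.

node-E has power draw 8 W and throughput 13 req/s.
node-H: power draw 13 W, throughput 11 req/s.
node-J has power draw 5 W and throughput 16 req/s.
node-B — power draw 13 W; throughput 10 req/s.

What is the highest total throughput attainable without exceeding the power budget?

29

This is an integer program with binary decision variables.
Allowing fractional choices, the relaxed optimum would be about 39.2, but servers are indivisible.
node-H + node-J: power draw 13 + 5 = 18 ≤ 25, throughput 11 + 16 = 27.
node-E + node-J: power draw 8 + 5 = 13 ≤ 25, throughput 13 + 16 = 29.
node-J + node-B: power draw 5 + 13 = 18 ≤ 25, throughput 16 + 10 = 26.
Best is node-E and node-J with total throughput 29.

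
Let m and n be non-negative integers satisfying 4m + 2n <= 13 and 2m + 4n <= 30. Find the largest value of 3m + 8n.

48

Relaxing integrality, the LP optimum is 52.00 at (m,n) = (0, 6.5), which is not an integer point.
(m,n)=(0,6): 4·0+2·6=12≤13, 2·0+4·6=24≤30, objective 48.
(m,n)=(0,5): 4·0+2·5=10≤13, 2·0+4·5=20≤30, objective 40.
Maximum is 48 at (m,n)=(0,6).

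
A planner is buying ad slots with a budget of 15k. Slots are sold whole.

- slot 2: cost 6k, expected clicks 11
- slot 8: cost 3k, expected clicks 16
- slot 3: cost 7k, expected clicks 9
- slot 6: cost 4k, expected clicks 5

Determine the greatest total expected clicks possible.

32

Allowing fractional choices, the relaxed optimum would be about 34.7, but ad slots are indivisible.
slot 2 + slot 8: cost 6 + 3 = 9 ≤ 15, expected clicks 11 + 16 = 27.
slot 2 + slot 8 + slot 6: cost 6 + 3 + 4 = 13 ≤ 15, expected clicks 11 + 16 + 5 = 32.
slot 8 + slot 3 + slot 6: cost 3 + 7 + 4 = 14 ≤ 15, expected clicks 16 + 9 + 5 = 30.
Best is slot 2, slot 8, and slot 6 with total expected clicks 32.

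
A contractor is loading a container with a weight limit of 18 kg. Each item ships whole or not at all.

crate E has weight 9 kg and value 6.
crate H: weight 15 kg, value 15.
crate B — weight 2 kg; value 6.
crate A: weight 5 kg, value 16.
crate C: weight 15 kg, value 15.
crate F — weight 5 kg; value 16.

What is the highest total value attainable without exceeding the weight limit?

Take crate B, crate A, and crate F: weight 2 + 5 + 5 = 12 ≤ 18, value 6 + 16 + 16 = 38.
No other feasible combination does better.

38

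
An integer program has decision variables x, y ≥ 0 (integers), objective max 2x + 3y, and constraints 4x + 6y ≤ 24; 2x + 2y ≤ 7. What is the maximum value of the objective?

(x,y)=(0,3): 4·0+6·3=18≤24, 2·0+2·3=6≤7, objective 9.
(x,y)=(1,2): 4·1+6·2=16≤24, 2·1+2·2=6≤7, objective 8.
No feasible integer point exceeds 9.

9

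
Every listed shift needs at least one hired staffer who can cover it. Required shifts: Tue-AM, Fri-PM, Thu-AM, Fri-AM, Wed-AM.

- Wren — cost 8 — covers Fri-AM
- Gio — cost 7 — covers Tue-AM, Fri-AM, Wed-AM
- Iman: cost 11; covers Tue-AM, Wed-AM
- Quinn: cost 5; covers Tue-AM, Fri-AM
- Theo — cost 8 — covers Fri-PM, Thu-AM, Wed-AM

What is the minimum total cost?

Choose Quinn and Theo: together they cover Tue-AM, Fri-PM, Thu-AM, Fri-AM, Wed-AM — every shift.
Total cost: 5 + 8 = 13.

13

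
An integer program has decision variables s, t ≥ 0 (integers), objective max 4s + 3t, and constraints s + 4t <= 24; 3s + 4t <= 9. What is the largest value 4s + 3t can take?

(s,t)=(3,0) is feasible, giving 12.
(s,t)=(2,0) is feasible, giving 8.
The best lattice point is (3,0), giving 12.

12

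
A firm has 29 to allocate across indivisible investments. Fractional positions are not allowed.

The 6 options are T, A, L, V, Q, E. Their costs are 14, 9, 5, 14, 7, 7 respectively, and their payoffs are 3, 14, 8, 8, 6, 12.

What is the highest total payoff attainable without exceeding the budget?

40

Take A, L, Q, and E: cost 9 + 5 + 7 + 7 = 28 ≤ 29, payoff 14 + 8 + 6 + 12 = 40.
No other feasible combination does better.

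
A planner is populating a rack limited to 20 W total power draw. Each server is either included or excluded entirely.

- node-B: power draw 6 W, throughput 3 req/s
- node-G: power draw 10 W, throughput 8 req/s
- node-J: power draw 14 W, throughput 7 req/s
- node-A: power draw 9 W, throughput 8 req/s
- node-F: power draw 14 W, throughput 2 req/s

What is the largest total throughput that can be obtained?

16

Take node-G and node-A: power draw 10 + 9 = 19 ≤ 20, throughput 8 + 8 = 16.
No other feasible combination does better.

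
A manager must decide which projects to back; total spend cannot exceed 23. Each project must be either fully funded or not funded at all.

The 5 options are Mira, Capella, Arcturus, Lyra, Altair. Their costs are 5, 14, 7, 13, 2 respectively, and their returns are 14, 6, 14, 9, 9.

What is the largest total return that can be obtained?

37

Treat it as a binary knapsack problem.
Take Mira, Arcturus, and Altair: cost 5 + 7 + 2 = 14 ≤ 23, return 14 + 14 + 9 = 37.
No other feasible combination does better.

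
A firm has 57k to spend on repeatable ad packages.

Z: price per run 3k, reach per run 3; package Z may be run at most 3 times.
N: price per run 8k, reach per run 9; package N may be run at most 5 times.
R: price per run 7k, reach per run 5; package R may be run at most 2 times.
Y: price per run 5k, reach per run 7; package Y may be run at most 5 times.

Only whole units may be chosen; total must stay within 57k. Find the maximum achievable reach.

71

2×Z, 3×N, and 5×Y: price 55 ≤ 57, reach 2·3 + 3·9 + 5·7 = 68.
4×N and 5×Y: price 57 ≤ 57, reach 4·9 + 5·7 = 71.
Best is 71.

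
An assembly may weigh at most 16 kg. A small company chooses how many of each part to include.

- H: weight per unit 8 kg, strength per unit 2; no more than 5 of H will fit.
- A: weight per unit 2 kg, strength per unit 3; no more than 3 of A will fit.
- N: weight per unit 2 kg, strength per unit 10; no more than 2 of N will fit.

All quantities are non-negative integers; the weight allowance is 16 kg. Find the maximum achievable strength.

29

This is a bounded integer knapsack.
3×A and 2×N: weight 10 ≤ 16, strength 3·3 + 2·10 = 29.
1×H, 2×A, and 2×N: weight 16 ≤ 16, strength 1·2 + 2·3 + 2·10 = 28.
Best is 29.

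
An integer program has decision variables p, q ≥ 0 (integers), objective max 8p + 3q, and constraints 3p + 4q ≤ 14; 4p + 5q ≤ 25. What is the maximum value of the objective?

Relaxing integrality, the LP optimum is 37.33 at (p,q) = (4.67, 0), which is not an integer point.
(p,q)=(4,0) is feasible, giving 32.
(p,q)=(3,1) is feasible, giving 27.
(p,q)=(3,0) is feasible, giving 24.
No feasible integer point exceeds 32.

32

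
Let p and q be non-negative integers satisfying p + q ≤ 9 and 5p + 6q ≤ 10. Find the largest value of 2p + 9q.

Relaxing integrality, the LP optimum is 15.00 at (p,q) = (0, 1.67), which is not an integer point.
(p,q)=(0,1): 1·0+1·1=1≤9, 5·0+6·1=6≤10, objective 9.
(p,q)=(1,0): 1·1+1·0=1≤9, 5·1+6·0=5≤10, objective 2.
(p,q)=(0,0): 1·0+1·0=0≤9, 5·0+6·0=0≤10, objective 0.
No feasible integer point exceeds 9.

9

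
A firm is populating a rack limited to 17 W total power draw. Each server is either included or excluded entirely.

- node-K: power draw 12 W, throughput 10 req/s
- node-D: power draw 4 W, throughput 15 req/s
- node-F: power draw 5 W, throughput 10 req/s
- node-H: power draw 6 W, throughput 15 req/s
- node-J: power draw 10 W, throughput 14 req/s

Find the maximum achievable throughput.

Allowing fractional choices, the relaxed optimum would be about 42.8, but servers are indivisible.
node-D + node-H: power draw 4 + 6 = 10 ≤ 17, throughput 15 + 15 = 30.
node-D + node-F + node-H: power draw 4 + 5 + 6 = 15 ≤ 17, throughput 15 + 10 + 15 = 40.
Best is node-D, node-F, and node-H with total throughput 40.

40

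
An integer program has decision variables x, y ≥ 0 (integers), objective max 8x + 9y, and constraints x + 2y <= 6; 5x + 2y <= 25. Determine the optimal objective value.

41

Relaxing integrality, the LP optimum is 43.62 at (x,y) = (4.75, 0.625), which is not an integer point.
(x,y)=(4,1): 1·4+2·1=6≤6, 5·4+2·1=22≤25, objective 41.
(x,y)=(5,0): 1·5+2·0=5≤6, 5·5+2·0=25≤25, objective 40.
(x,y)=(3,1): 1·3+2·1=5≤6, 5·3+2·1=17≤25, objective 33.
The best lattice point is (4,1), giving 41.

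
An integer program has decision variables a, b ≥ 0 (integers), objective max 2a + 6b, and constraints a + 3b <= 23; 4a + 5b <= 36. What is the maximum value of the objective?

42

(a,b)=(0,7): 1·0+3·7=21≤23, 4·0+5·7=35≤36, objective 42.
(a,b)=(1,6): 1·1+3·6=19≤23, 4·1+5·6=34≤36, objective 38.
(a,b)=(0,6): 1·0+3·6=18≤23, 4·0+5·6=30≤36, objective 36.
Maximum is 42 at (a,b)=(0,7).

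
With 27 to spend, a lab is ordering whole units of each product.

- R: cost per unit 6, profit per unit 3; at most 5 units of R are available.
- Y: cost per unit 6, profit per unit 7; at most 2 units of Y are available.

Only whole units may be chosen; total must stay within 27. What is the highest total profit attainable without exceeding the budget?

2×R and 2×Y: cost 24 ≤ 27, profit 2·3 + 2·7 = 20.
1×R and 2×Y: cost 18 ≤ 27, profit 1·3 + 2·7 = 17.
Best is 20.

20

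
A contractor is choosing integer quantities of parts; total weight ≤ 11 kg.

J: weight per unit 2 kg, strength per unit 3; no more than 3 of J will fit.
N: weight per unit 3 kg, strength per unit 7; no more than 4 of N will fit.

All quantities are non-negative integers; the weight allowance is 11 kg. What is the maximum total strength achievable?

24

This is a bounded integer knapsack.
1×J and 3×N: weight 11 ≤ 11, strength 1·3 + 3·7 = 24.
3×N: weight 9 ≤ 11, strength 3·7 = 21.
Best is 24.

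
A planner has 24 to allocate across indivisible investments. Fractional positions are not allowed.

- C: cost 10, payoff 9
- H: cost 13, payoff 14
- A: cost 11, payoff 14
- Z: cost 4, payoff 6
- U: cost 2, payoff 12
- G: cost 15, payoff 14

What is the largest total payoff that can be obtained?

This is a 0-1 knapsack instance.
Allowing fractional choices, the relaxed optimum would be about 39.5, but investments are indivisible.
H + Z + U: cost 13 + 4 + 2 = 19 ≤ 24, payoff 14 + 6 + 12 = 32.
A + Z + U: cost 11 + 4 + 2 = 17 ≤ 24, payoff 14 + 6 + 12 = 32.
C + A + U: cost 10 + 11 + 2 = 23 ≤ 24, payoff 9 + 14 + 12 = 35.
Best is C, A, and U with total payoff 35.

35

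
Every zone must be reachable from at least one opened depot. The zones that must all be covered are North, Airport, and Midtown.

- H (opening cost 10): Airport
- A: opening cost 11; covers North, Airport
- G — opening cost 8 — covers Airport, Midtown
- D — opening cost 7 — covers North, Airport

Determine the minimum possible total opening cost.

15

This is a weighted set-cover instance.
Choose G and D: together they cover North, Airport, Midtown — every zone.
Total opening cost: 8 + 7 = 15.
No cover costs less than 15.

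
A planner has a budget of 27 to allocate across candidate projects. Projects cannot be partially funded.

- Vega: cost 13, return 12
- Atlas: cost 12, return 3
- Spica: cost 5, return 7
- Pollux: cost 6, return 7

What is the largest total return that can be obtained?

26

Vega + Pollux: cost 13 + 6 = 19 ≤ 27, return 12 + 7 = 19.
Vega + Spica + Pollux: cost 13 + 5 + 6 = 24 ≤ 27, return 12 + 7 + 7 = 26.
Vega + Spica: cost 13 + 5 = 18 ≤ 27, return 12 + 7 = 19.
Best is Vega, Spica, and Pollux with total return 26.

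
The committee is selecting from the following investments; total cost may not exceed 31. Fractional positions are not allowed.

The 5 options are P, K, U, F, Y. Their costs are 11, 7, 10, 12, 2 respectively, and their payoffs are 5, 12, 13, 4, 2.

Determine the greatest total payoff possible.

This is a 0-1 knapsack instance.
Allowing fractional choices, the relaxed optimum would be about 32.3, but investments are indivisible.
K + U + F + Y: cost 7 + 10 + 12 + 2 = 31 ≤ 31, payoff 12 + 13 + 4 + 2 = 31.
P + K + U + Y: cost 11 + 7 + 10 + 2 = 30 ≤ 31, payoff 5 + 12 + 13 + 2 = 32.
Best is P, K, U, and Y with total payoff 32.

32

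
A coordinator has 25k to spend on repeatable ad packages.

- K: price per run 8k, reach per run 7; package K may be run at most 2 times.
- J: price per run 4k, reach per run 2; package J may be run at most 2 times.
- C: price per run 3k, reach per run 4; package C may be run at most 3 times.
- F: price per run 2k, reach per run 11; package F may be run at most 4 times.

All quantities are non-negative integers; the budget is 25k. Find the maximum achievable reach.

1×K, 3×C, and 4×F: price 25 ≤ 25, reach 1·7 + 3·4 + 4·11 = 63.
2×J, 3×C, and 4×F: price 25 ≤ 25, reach 2·2 + 3·4 + 4·11 = 60.
Best is 63.

63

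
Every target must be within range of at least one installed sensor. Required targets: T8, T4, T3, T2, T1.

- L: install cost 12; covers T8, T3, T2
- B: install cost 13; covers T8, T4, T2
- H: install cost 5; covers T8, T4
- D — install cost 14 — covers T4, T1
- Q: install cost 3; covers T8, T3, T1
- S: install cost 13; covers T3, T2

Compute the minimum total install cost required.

16

The greedy cost-per-new-target heuristic would pick Q, H, and L for 20, but a cheaper cover exists.
Choose B and Q: together they cover T8, T4, T3, T2, T1 — every target.
Total install cost: 13 + 3 = 16.
No cover costs less than 16.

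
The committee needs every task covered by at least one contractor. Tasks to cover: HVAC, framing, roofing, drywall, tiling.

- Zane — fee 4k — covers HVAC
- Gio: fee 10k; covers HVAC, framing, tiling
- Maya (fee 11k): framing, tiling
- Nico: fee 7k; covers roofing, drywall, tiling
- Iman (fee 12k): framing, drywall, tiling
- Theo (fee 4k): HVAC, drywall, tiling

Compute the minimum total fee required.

The greedy cost-per-new-task heuristic would pick Theo, Nico, and Gio for 21, but a cheaper cover exists.
Choose Gio and Nico: together they cover HVAC, framing, roofing, drywall, tiling — every task.
Total fee: 10 + 7 = 17.
No cover costs less than 17.

17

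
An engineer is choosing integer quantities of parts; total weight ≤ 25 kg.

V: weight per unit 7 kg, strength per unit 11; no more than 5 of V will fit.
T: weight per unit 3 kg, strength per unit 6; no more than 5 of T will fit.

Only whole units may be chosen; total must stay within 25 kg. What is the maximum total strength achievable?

This is a bounded integer knapsack.
Take 1×V and 5×T: weight 22 ≤ 25, strength 1·11 + 5·6 = 41.
T has the best ratio (6/3) and is taken to its limit of 5; remaining capacity is filled optimally with the others.

41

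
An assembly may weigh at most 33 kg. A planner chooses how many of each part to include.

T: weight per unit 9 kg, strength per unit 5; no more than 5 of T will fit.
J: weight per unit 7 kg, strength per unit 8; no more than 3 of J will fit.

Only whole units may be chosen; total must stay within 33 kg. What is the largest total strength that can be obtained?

29

This is a bounded integer knapsack.
J has the best ratio (8/7); taking only J gives at most 3×8 = 24 (stopped by the supply cap of 3).
Mixing does better — 1×T and 3×J: weight 30 ≤ 33, strength 1·5 + 3·8 = 29.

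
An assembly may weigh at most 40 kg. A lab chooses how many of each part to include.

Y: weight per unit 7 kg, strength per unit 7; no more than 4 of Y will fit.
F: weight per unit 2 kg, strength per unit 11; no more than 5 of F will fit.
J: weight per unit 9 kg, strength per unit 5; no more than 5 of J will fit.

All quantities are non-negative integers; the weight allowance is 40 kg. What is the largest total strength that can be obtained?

Take 4×Y and 5×F: weight 38 ≤ 40, strength 4·7 + 5·11 = 83.
F has the best ratio (11/2) and is taken to its limit of 5; remaining capacity is filled optimally with the others.

83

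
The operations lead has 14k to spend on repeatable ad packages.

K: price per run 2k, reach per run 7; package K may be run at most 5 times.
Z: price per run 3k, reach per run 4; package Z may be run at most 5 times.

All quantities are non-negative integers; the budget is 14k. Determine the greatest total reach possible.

K has the best ratio (7/2); taking only K gives at most 5×7 = 35 (stopped by the supply cap of 5).
Mixing does better — 5×K and 1×Z: price 13 ≤ 14, reach 5·7 + 1·4 = 39.

39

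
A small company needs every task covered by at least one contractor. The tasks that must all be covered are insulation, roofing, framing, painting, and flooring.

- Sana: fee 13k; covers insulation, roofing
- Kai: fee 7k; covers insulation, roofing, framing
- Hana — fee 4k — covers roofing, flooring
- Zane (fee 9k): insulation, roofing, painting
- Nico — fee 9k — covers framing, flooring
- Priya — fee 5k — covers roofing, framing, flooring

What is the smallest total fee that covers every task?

14

This is a weighted set-cover instance.
Choose Zane and Priya: together they cover insulation, roofing, framing, painting, flooring — every task.
Total fee: 9 + 5 = 14.
No cover costs less than 14.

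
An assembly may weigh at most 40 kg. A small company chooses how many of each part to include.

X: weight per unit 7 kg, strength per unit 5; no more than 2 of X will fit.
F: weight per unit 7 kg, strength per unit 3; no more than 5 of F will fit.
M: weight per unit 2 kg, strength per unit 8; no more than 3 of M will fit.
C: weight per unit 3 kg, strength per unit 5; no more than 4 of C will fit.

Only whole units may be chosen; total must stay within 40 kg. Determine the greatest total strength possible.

57

M has the best ratio (8/2); taking only M gives at most 3×8 = 24 (stopped by the supply cap of 3).
Mixing does better — 2×X, 1×F, 3×M, and 4×C: weight 39 ≤ 40, strength 2·5 + 1·3 + 3·8 + 4·5 = 57.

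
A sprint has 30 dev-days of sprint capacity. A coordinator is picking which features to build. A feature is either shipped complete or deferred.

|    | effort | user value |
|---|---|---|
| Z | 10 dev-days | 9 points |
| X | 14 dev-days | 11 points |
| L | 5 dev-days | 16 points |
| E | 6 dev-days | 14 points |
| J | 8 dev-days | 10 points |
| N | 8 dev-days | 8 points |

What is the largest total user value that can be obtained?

49

Allowing fractional choices, the relaxed optimum would be about 50.7, but features are indivisible.
L + E + J + N: effort 5 + 6 + 8 + 8 = 27 ≤ 30, user value 16 + 14 + 10 + 8 = 48.
Z + L + E + J: effort 10 + 5 + 6 + 8 = 29 ≤ 30, user value 9 + 16 + 14 + 10 = 49.
Best is Z, L, E, and J with total user value 49.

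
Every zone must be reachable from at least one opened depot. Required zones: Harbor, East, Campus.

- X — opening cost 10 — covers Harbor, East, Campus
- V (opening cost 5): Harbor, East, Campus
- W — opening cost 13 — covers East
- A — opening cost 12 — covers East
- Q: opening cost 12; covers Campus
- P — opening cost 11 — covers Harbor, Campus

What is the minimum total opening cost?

5

V alone covers Harbor, East, Campus — every zone.
Total opening cost: 5.
No cover costs less than 5.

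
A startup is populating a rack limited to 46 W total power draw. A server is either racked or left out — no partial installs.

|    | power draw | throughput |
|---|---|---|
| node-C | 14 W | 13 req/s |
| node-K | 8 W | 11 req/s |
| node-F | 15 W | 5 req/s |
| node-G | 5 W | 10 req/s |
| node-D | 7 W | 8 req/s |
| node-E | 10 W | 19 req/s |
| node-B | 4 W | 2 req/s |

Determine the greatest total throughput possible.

61

node-C + node-K + node-G + node-E: power draw 14 + 8 + 5 + 10 = 37 ≤ 46, throughput 13 + 11 + 10 + 19 = 53.
node-C + node-K + node-G + node-E + node-B: power draw 14 + 8 + 5 + 10 + 4 = 41 ≤ 46, throughput 13 + 11 + 10 + 19 + 2 = 55.
node-C + node-K + node-G + node-D + node-E: power draw 14 + 8 + 5 + 7 + 10 = 44 ≤ 46, throughput 13 + 11 + 10 + 8 + 19 = 61.
Best is node-C, node-K, node-G, node-D, and node-E with total throughput 61.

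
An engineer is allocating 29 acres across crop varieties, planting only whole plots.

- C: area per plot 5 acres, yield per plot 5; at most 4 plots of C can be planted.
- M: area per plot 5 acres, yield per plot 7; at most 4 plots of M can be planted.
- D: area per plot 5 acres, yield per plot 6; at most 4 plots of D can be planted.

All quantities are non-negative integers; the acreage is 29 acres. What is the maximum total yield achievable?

M has the best ratio (7/5); taking only M gives at most 4×7 = 28 (stopped by the supply cap of 4).
Mixing does better — 4×M and 1×D: area 25 ≤ 29, yield 4·7 + 1·6 = 34.

34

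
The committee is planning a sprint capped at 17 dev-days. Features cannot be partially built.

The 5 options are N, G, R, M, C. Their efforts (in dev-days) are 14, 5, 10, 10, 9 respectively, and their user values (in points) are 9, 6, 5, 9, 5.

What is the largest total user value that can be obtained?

Take G and M: effort 5 + 10 = 15 ≤ 17, user value 6 + 9 = 15.
No other feasible combination does better.

15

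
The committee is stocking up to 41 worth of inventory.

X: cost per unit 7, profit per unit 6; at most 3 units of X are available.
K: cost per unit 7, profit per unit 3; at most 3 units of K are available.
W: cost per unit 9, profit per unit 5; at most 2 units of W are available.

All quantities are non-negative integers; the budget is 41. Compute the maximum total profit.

28

Take 3×X and 2×W: cost 39 ≤ 41, profit 3·6 + 2·5 = 28.
X has the best ratio (6/7) and is taken to its limit of 3; remaining capacity is filled optimally with the others.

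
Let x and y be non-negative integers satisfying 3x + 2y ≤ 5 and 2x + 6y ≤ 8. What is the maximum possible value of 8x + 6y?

(x,y)=(1,1) is feasible, giving 14.
(x,y)=(1,0) is feasible, giving 8.
(x,y)=(0,1) is feasible, giving 6.
No feasible integer point exceeds 14.

14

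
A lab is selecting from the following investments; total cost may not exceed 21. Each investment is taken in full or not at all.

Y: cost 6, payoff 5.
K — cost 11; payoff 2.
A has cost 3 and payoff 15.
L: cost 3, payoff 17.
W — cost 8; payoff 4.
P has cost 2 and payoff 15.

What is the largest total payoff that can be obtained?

52

Treat it as a binary knapsack problem.
Take Y, A, L, and P: cost 6 + 3 + 3 + 2 = 14 ≤ 21, payoff 5 + 15 + 17 + 15 = 52.
No other feasible combination does better.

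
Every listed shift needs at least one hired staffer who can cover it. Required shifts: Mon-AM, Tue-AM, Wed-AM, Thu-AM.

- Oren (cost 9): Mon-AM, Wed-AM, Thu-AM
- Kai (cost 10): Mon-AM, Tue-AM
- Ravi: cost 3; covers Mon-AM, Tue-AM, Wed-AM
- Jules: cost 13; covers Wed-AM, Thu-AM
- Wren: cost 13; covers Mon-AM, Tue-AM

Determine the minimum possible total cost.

This is a weighted set-cover instance.
Choose Oren and Ravi: together they cover Mon-AM, Tue-AM, Wed-AM, Thu-AM — every shift.
Total cost: 9 + 3 = 12.

12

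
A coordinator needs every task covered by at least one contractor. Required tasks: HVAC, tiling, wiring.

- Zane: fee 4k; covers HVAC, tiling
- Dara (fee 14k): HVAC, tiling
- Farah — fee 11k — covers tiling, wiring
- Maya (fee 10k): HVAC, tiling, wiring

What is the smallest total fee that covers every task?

The greedy cost-per-new-task heuristic would pick Zane and Maya for 14, but a cheaper cover exists.
Maya alone covers HVAC, tiling, wiring — every task.
Total fee: 10.
No cover costs less than 10.

10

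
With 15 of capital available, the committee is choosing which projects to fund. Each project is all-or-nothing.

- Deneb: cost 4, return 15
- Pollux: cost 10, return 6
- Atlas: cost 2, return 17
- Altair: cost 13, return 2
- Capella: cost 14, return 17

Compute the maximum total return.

Pollux + Atlas: cost 10 + 2 = 12 ≤ 15, return 6 + 17 = 23.
Deneb + Atlas: cost 4 + 2 = 6 ≤ 15, return 15 + 17 = 32.
Best is Deneb and Atlas with total return 32.

32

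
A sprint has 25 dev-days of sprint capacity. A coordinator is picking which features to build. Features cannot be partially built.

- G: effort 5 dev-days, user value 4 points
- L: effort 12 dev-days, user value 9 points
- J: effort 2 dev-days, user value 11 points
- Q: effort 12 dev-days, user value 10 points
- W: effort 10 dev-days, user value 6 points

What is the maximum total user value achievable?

This is a 0-1 knapsack instance.
Take J, Q, and W: effort 2 + 12 + 10 = 24 ≤ 25, user value 11 + 10 + 6 = 27.
No other feasible combination does better.

27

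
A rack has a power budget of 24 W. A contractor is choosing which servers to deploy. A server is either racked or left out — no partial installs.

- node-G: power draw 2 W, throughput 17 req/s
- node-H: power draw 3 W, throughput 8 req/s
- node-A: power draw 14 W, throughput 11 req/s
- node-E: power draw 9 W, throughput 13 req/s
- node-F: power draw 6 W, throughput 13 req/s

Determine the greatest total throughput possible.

51

Allowing fractional choices, the relaxed optimum would be about 54.1, but servers are indivisible.
node-G + node-H + node-E + node-F: power draw 2 + 3 + 9 + 6 = 20 ≤ 24, throughput 17 + 8 + 13 + 13 = 51.
node-G + node-E + node-F: power draw 2 + 9 + 6 = 17 ≤ 24, throughput 17 + 13 + 13 = 43.
Best is node-G, node-H, node-E, and node-F with total throughput 51.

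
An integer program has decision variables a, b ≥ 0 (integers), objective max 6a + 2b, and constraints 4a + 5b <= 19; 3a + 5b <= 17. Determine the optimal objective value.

24

Relaxing integrality, the LP optimum is 28.50 at (a,b) = (4.75, 0), which is not an integer point.
(a,b)=(4,0): 4·4+5·0=16≤19, 3·4+5·0=12≤17, objective 24.
(a,b)=(3,1): 4·3+5·1=17≤19, 3·3+5·1=14≤17, objective 20.
(a,b)=(3,0): 4·3+5·0=12≤19, 3·3+5·0=9≤17, objective 18.
No feasible integer point exceeds 24.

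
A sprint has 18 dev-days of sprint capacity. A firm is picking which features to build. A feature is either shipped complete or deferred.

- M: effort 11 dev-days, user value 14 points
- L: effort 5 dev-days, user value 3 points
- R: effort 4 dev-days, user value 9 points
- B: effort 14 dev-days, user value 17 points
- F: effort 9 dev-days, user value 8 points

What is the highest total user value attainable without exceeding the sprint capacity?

Take R and B: effort 4 + 14 = 18 ≤ 18, user value 9 + 17 = 26.
No other feasible combination does better.

26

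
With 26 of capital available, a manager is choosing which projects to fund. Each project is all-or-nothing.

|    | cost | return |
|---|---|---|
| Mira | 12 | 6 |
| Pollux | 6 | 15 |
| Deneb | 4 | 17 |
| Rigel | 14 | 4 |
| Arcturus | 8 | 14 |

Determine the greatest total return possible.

46

Allowing fractional choices, the relaxed optimum would be about 50.0, but projects are indivisible.
Mira + Pollux + Deneb: cost 12 + 6 + 4 = 22 ≤ 26, return 6 + 15 + 17 = 38.
Pollux + Deneb + Arcturus: cost 6 + 4 + 8 = 18 ≤ 26, return 15 + 17 + 14 = 46.
Mira + Deneb + Arcturus: cost 12 + 4 + 8 = 24 ≤ 26, return 6 + 17 + 14 = 37.
Best is Pollux, Deneb, and Arcturus with total return 46.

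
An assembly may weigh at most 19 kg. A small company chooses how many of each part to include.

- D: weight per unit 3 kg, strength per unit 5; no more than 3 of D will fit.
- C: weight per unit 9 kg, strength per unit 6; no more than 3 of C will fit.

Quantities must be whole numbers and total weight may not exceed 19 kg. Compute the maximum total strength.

Take 3×D and 1×C: weight 18 ≤ 19, strength 3·5 + 1·6 = 21.
D has the best ratio (5/3) and is taken to its limit of 3; remaining capacity is filled optimally with the others.

21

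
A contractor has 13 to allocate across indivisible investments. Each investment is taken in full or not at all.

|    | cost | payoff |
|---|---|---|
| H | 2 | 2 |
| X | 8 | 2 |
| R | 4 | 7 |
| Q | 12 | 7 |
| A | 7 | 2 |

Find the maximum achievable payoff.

11

Take H, R, and A: cost 2 + 4 + 7 = 13 ≤ 13, payoff 2 + 7 + 2 = 11.
No other feasible combination does better.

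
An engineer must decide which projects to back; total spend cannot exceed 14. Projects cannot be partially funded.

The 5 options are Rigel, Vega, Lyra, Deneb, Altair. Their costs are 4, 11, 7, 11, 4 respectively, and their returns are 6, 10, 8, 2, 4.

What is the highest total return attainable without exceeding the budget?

Take Rigel and Lyra: cost 4 + 7 = 11 ≤ 14, return 6 + 8 = 14.
No other feasible combination does better.

14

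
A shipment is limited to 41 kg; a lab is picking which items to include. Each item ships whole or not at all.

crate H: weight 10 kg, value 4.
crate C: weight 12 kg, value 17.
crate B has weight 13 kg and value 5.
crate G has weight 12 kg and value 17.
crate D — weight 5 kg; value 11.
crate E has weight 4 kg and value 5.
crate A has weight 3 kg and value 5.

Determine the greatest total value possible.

This is a 0-1 knapsack instance.
crate C + crate G + crate D + crate A: weight 12 + 12 + 5 + 3 = 32 ≤ 41, value 17 + 17 + 11 + 5 = 50.
crate C + crate G + crate D + crate E: weight 12 + 12 + 5 + 4 = 33 ≤ 41, value 17 + 17 + 11 + 5 = 50.
crate C + crate G + crate D + crate E + crate A: weight 12 + 12 + 5 + 4 + 3 = 36 ≤ 41, value 17 + 17 + 11 + 5 + 5 = 55.
Best is crate C, crate G, crate D, crate E, and crate A with total value 55.

55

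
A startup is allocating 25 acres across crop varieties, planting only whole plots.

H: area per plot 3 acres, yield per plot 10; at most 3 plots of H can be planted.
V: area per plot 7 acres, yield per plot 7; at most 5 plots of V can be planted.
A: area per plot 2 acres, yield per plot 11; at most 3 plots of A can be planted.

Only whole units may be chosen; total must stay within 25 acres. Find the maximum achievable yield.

Take 3×H, 1×V, and 3×A: area 22 ≤ 25, yield 3·10 + 1·7 + 3·11 = 70.
A has the best ratio (11/2) and is taken to its limit of 3; remaining capacity is filled optimally with the others.

70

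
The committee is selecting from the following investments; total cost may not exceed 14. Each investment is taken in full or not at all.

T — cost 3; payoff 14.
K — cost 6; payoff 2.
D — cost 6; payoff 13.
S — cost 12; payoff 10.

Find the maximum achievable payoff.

Take T and D: cost 3 + 6 = 9 ≤ 14, payoff 14 + 13 = 27.
No other feasible combination does better.

27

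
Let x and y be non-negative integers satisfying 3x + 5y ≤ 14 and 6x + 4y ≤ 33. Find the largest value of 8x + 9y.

33

The continuous relaxation peaks at (4.67, 0) with value 37.33; rounding to a feasible lattice point costs some objective.
(x,y)=(3,1): 3·3+5·1=14≤14, 6·3+4·1=22≤33, objective 33.
(x,y)=(4,0): 3·4+5·0=12≤14, 6·4+4·0=24≤33, objective 32.
(x,y)=(2,1): 3·2+5·1=11≤14, 6·2+4·1=16≤33, objective 25.
No feasible integer point exceeds 33.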